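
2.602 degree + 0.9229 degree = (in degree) 3.525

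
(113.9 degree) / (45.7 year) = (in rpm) 1.317e-08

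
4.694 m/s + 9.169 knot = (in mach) 0.02764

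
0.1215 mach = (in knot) 80.42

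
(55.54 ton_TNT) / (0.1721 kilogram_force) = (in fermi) 1.377e+26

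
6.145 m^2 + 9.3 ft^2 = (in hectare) 0.0007009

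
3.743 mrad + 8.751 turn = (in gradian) 3501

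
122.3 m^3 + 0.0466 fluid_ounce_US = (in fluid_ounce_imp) 4.304e+06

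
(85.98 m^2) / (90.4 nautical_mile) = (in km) 5.136e-07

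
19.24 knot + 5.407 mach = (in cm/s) 1.851e+05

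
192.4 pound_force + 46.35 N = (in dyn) 9.022e+07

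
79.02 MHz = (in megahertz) 79.02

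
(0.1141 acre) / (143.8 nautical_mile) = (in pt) 4.915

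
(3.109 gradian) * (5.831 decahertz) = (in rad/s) 2.848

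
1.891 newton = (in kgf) 0.1928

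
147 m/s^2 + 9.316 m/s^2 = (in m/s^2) 156.3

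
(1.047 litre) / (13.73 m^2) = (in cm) 0.007626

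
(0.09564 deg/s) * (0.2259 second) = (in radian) 0.0003771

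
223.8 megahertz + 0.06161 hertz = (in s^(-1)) 2.238e+08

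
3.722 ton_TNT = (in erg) 1.557e+17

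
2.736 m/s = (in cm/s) 273.6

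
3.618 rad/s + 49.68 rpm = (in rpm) 84.23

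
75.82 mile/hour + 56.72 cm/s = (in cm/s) 3446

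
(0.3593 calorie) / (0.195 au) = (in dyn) 5.153e-06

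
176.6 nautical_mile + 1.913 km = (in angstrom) 3.29e+15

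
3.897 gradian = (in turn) 0.009742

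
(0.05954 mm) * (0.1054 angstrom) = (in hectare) 6.276e-20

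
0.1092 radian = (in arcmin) 375.4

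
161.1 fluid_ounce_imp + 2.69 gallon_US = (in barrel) 0.09284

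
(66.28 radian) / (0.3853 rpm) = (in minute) 27.38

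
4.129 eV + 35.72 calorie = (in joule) 149.5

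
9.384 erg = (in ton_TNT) 2.243e-16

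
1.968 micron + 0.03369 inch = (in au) 5.733e-15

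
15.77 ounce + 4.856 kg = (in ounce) 187.1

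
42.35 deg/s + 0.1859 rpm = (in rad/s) 0.7586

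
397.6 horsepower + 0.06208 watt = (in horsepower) 397.6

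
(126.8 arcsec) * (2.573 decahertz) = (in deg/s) 0.9063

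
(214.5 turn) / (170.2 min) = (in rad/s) 0.132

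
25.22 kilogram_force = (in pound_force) 55.6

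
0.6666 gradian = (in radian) 0.01047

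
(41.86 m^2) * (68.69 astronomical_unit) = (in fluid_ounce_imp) 1.514e+19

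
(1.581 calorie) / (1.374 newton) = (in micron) 4.814e+06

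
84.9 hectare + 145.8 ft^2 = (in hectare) 84.9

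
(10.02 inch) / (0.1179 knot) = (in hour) 0.001166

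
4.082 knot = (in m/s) 2.1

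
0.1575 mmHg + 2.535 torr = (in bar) 0.00359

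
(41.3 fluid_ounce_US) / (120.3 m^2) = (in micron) 10.15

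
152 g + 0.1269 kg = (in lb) 0.6149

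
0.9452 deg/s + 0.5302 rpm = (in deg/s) 4.126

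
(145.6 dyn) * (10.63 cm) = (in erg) 1548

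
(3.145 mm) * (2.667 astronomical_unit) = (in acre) 3.101e+05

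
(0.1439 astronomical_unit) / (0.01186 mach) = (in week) 8814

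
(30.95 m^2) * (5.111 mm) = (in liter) 158.2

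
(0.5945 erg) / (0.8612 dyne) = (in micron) 6903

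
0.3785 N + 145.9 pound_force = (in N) 649.4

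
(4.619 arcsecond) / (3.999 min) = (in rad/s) 9.333e-08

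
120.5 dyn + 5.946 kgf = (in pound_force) 13.11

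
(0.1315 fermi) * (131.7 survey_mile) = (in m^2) 2.787e-11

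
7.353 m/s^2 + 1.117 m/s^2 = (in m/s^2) 8.47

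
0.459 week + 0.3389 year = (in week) 18.13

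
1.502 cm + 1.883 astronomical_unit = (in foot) 9.242e+11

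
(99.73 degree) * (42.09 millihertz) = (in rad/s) 0.07326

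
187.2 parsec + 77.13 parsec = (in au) 5.452e+07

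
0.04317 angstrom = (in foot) 1.416e-11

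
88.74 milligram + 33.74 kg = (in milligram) 3.374e+07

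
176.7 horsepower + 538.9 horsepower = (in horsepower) 715.6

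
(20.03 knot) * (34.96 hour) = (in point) 3.676e+09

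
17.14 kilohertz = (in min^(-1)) 1.028e+06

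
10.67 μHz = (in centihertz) 0.001067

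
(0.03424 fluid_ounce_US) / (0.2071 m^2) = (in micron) 4.889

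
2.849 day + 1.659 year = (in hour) 1.46e+04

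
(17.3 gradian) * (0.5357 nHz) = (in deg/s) 8.341e-09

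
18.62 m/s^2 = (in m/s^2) 18.62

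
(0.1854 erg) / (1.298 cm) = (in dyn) 0.1428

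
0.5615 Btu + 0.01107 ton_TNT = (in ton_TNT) 0.01107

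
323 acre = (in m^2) 1.307e+06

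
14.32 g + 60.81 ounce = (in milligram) 1.738e+06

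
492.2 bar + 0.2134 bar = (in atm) 486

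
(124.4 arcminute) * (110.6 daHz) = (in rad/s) 40.02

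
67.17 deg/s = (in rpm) 11.2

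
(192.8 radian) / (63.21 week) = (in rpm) 4.816e-05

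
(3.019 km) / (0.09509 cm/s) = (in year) 0.1007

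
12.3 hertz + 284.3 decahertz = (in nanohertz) 2.855e+12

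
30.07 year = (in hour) 2.634e+05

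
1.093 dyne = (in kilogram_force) 1.115e-06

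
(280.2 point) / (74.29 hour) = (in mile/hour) 8.268e-07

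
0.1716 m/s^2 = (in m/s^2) 0.1716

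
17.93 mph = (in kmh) 28.86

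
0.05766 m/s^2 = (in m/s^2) 0.05766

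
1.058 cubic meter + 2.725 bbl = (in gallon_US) 393.9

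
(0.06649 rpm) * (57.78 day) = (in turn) 5532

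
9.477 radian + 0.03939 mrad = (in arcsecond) 1.955e+06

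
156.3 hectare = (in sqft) 1.682e+07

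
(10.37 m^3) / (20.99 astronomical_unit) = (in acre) 8.161e-16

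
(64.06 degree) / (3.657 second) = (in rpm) 2.92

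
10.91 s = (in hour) 0.003031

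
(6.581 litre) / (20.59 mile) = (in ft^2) 2.138e-06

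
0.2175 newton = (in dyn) 2.175e+04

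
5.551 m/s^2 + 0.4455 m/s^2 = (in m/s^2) 5.997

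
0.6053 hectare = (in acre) 1.496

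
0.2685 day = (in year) 0.0007356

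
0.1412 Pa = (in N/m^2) 0.1412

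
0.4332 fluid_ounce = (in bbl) 8.058e-05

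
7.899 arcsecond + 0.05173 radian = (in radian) 0.05177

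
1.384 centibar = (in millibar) 13.84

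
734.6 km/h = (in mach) 0.5993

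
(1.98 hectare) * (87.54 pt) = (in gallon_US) 1.615e+05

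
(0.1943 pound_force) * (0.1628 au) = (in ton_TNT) 5.031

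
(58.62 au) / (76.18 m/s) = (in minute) 1.919e+09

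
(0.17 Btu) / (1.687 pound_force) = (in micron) 2.39e+07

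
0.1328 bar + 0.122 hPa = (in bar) 0.1329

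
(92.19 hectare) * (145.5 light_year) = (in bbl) 7.982e+24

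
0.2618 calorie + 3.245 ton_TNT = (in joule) 1.358e+10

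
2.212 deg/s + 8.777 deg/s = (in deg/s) 10.99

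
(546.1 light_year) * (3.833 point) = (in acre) 1.726e+12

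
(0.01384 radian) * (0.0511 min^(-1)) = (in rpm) 0.0001126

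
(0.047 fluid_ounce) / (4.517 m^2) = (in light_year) 3.253e-23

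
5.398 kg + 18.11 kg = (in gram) 2.351e+04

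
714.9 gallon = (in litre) 2706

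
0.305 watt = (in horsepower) 0.000409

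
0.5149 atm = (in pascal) 5.217e+04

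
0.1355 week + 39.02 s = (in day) 0.949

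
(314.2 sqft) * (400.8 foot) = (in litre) 3.566e+06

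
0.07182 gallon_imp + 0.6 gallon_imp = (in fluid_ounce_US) 103.3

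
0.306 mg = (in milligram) 0.306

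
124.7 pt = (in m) 0.04399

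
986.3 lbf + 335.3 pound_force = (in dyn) 5.879e+08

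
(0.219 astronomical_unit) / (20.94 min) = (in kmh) 9.387e+07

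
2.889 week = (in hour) 485.4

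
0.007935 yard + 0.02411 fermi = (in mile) 4.509e-06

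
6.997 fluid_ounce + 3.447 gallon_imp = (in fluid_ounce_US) 536.9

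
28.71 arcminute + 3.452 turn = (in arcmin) 7.459e+04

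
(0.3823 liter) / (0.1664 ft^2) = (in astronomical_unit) 1.653e-13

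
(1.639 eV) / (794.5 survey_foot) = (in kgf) 1.106e-22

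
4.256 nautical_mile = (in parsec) 2.554e-13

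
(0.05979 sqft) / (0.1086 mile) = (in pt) 0.09009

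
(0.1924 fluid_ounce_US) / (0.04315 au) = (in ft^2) 9.488e-15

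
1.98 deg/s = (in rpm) 0.33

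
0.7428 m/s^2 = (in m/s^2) 0.7428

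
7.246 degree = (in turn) 0.02013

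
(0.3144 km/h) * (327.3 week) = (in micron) 1.729e+13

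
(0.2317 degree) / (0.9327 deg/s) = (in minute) 0.00414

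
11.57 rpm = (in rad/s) 1.212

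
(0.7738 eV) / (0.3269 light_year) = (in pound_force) 9.012e-36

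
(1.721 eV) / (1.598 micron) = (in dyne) 1.725e-08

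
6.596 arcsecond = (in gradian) 0.002036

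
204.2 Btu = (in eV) 1.345e+24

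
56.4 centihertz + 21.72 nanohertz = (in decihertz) 5.64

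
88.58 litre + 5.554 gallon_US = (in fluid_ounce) 3706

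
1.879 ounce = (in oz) 1.879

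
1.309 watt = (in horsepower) 0.001755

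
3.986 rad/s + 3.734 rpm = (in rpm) 41.8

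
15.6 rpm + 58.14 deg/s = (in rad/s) 2.648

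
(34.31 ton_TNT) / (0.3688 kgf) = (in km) 3.969e+07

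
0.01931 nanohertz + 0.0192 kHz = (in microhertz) 1.92e+07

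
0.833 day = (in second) 7.197e+04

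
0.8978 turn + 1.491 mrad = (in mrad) 5643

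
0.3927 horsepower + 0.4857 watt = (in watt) 293.3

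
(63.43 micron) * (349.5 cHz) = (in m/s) 0.0002217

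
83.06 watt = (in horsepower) 0.1114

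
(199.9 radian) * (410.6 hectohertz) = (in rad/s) 8.208e+06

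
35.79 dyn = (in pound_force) 8.046e-05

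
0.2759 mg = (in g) 0.0002759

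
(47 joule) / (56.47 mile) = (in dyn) 51.72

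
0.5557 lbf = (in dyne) 2.472e+05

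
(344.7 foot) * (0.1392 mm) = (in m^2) 0.01462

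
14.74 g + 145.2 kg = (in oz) 5122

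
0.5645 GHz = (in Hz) 5.645e+08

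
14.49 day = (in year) 0.0397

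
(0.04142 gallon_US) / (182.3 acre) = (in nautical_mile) 1.148e-13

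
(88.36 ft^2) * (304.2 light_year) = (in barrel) 1.486e+20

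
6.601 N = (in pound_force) 1.484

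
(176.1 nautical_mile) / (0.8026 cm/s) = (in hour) 1.129e+04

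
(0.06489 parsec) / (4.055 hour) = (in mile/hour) 3.068e+11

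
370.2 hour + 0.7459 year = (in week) 41.1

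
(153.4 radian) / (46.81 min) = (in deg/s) 3.129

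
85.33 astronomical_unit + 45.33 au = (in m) 1.955e+13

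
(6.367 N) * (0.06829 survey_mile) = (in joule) 699.7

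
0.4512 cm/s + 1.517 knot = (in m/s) 0.7849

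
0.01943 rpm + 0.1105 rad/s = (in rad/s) 0.1125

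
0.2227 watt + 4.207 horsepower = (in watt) 3137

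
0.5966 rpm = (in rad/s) 0.06248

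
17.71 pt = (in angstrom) 6.248e+07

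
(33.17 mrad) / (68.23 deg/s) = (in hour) 7.737e-06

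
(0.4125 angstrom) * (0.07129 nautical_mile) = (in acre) 1.346e-12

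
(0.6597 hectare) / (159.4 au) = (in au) 1.849e-21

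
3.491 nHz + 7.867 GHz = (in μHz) 7.867e+15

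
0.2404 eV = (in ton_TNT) 9.206e-30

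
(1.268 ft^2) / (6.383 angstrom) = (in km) 1.846e+05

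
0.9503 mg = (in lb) 2.095e-06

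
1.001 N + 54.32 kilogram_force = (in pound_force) 120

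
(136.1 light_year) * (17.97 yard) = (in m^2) 2.116e+19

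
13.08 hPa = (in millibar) 13.08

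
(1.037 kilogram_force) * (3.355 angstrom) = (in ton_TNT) 8.155e-19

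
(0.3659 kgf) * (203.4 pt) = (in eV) 1.607e+18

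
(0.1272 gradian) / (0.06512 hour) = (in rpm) 8.139e-05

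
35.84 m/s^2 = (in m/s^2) 35.84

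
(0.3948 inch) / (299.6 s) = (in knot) 6.506e-05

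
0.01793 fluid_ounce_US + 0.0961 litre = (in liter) 0.09663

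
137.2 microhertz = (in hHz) 1.372e-06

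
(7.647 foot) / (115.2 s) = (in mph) 0.04526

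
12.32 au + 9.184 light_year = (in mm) 8.689e+19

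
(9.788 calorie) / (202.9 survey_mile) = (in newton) 0.0001254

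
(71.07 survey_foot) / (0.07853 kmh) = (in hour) 0.2758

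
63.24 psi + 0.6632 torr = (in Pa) 4.361e+05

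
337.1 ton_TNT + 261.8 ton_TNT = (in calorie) 5.989e+11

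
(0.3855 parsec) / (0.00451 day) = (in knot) 5.934e+13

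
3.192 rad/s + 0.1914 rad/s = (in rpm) 32.31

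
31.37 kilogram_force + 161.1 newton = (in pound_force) 105.4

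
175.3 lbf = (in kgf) 79.51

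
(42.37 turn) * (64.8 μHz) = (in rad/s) 0.01725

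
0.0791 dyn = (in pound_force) 1.778e-07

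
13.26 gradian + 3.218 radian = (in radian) 3.426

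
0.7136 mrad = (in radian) 0.0007136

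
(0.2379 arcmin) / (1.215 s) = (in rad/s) 5.696e-05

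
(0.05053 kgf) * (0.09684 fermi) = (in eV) 299.5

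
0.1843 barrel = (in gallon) 7.741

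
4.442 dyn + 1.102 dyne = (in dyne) 5.544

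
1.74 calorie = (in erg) 7.28e+07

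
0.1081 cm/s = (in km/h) 0.003892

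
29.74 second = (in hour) 0.008261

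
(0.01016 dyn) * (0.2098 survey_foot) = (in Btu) 6.158e-12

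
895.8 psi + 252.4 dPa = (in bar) 61.76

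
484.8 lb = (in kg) 219.9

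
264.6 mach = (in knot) 1.751e+05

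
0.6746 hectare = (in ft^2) 7.261e+04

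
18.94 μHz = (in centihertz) 0.001894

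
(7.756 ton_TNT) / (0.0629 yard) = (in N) 5.642e+11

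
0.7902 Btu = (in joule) 833.7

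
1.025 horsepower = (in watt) 764.3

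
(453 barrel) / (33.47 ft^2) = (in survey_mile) 0.01439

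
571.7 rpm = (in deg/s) 3430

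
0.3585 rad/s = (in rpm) 3.423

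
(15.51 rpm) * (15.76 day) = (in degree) 1.267e+08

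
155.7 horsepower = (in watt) 1.161e+05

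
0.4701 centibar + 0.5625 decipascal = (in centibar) 0.4702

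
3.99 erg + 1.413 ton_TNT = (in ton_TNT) 1.413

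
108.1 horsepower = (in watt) 8.061e+04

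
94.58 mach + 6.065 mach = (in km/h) 1.234e+05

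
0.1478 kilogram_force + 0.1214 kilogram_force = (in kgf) 0.2692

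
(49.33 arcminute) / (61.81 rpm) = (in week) 3.666e-09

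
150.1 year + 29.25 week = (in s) 4.751e+09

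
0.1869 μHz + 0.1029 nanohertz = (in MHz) 1.87e-13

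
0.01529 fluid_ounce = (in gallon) 0.0001195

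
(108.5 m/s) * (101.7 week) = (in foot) 2.19e+10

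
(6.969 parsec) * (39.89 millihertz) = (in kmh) 3.088e+16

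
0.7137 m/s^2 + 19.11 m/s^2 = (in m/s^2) 19.82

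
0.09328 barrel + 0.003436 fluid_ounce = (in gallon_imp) 3.262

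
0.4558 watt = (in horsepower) 0.0006112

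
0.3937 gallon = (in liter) 1.49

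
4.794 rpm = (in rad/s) 0.502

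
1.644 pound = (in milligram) 7.457e+05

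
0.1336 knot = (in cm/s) 6.873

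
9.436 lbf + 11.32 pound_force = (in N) 92.33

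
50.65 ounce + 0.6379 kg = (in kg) 2.074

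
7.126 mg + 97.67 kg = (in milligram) 9.767e+07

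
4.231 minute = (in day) 0.002938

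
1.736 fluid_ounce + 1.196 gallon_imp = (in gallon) 1.45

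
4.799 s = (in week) 7.935e-06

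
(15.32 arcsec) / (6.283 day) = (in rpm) 1.307e-09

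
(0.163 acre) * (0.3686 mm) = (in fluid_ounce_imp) 8557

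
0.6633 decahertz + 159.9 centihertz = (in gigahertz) 8.232e-09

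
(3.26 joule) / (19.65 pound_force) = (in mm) 37.3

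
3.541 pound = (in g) 1606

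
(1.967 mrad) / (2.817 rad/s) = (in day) 8.082e-09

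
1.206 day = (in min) 1737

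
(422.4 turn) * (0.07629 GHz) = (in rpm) 1.933e+12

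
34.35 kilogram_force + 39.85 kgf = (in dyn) 7.277e+07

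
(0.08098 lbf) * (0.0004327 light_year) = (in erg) 1.475e+19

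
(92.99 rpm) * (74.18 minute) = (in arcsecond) 8.94e+09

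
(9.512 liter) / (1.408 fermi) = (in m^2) 6.756e+12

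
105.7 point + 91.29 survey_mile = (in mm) 1.469e+08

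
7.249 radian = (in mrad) 7249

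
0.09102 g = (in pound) 0.0002007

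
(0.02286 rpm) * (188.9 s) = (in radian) 0.4522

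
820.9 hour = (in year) 0.09371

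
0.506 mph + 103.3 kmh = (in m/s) 28.92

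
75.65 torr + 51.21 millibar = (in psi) 2.206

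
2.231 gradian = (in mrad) 35.04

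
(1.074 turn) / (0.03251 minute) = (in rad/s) 3.46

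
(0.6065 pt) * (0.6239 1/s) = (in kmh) 0.0004806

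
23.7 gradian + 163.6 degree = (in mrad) 3228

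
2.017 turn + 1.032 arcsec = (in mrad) 1.267e+04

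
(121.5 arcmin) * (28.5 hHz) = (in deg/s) 5771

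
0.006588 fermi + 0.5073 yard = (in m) 0.4639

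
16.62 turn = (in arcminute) 3.59e+05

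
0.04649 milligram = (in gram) 4.649e-05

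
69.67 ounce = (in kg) 1.975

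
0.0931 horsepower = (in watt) 69.42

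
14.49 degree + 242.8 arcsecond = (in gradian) 16.17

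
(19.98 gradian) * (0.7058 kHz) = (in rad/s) 221.5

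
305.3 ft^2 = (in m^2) 28.36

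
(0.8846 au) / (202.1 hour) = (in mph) 4.069e+05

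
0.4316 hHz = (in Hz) 43.16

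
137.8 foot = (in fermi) 4.2e+16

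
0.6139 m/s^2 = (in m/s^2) 0.6139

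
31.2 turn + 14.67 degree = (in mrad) 1.963e+05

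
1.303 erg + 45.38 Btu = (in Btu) 45.38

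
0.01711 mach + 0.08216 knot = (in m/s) 5.868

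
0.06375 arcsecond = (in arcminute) 0.001063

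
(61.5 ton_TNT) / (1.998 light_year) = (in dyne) 1.361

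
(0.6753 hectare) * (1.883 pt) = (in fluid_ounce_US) 1.517e+05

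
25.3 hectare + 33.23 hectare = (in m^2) 5.853e+05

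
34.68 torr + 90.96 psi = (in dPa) 6.318e+06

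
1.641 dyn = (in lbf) 3.689e-06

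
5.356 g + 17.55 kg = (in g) 1.756e+04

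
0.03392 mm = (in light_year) 3.585e-21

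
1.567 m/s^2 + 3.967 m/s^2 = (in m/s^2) 5.534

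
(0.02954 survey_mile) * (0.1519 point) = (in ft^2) 0.02742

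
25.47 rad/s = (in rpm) 243.2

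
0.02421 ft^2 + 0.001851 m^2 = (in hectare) 4.1e-07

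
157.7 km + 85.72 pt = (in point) 4.47e+08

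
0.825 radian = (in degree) 47.27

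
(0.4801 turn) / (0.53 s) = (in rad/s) 5.692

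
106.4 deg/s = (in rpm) 17.73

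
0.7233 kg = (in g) 723.3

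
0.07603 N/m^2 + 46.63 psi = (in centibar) 321.5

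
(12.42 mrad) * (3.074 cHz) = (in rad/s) 0.0003818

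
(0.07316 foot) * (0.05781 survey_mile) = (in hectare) 0.0002075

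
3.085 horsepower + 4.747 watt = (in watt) 2305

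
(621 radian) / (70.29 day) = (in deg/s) 0.005859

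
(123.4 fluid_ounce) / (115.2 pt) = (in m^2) 0.0898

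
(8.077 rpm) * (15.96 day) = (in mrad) 1.166e+09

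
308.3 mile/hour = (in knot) 267.9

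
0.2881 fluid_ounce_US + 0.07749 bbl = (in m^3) 0.01233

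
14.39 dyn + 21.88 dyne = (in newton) 0.0003627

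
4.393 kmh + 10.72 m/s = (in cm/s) 1194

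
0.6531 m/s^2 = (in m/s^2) 0.6531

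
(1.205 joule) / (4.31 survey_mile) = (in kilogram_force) 1.771e-05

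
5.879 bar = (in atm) 5.802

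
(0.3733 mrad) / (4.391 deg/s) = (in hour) 1.353e-06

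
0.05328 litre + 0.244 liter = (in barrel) 0.00187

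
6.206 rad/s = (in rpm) 59.26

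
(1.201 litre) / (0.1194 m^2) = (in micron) 1.006e+04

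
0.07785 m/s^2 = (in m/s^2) 0.07785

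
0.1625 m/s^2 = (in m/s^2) 0.1625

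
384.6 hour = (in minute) 2.308e+04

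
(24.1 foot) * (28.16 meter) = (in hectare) 0.02069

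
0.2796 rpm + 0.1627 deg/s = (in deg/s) 1.84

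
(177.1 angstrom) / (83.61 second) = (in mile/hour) 4.738e-10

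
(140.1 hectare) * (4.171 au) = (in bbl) 5.498e+18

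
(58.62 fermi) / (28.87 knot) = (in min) 6.578e-17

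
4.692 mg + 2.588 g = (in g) 2.593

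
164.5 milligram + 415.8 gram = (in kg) 0.416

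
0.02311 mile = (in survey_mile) 0.02311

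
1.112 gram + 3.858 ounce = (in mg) 1.105e+05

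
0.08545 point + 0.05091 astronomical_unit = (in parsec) 2.468e-07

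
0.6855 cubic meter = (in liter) 685.5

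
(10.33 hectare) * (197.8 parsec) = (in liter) 6.305e+26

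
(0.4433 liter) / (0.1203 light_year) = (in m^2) 3.895e-19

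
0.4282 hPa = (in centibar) 0.04282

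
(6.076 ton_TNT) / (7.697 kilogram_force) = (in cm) 3.368e+10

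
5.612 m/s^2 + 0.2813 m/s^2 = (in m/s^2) 5.893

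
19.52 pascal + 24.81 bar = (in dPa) 2.481e+07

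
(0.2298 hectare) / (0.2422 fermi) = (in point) 2.69e+22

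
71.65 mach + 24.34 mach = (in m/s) 3.268e+04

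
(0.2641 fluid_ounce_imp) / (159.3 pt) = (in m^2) 0.0001335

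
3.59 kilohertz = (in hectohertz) 35.9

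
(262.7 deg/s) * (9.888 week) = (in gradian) 1.746e+09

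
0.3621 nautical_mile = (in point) 1.901e+06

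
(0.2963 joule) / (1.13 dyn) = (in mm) 2.622e+07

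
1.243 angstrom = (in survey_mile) 7.724e-14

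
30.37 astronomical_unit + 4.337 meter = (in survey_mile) 2.823e+09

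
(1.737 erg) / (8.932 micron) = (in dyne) 1945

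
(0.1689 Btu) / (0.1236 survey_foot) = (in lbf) 1063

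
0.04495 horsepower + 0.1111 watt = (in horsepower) 0.0451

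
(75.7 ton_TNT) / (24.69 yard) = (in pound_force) 3.154e+09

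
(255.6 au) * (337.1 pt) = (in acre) 1.124e+09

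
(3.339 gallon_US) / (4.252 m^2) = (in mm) 2.973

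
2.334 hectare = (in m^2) 2.334e+04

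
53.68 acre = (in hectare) 21.72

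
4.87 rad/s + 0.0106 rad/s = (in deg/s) 279.6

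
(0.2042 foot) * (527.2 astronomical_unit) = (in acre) 1.213e+09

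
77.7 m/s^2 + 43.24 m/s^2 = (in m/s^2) 120.9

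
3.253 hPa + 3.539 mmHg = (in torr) 5.979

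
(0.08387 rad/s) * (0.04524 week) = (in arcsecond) 4.733e+08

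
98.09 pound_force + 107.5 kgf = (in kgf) 152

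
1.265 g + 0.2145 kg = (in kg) 0.2158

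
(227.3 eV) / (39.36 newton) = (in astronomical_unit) 6.185e-30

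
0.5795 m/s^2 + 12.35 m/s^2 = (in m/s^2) 12.93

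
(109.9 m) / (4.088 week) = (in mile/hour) 9.943e-05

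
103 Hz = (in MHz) 0.000103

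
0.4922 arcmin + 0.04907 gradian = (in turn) 0.0001455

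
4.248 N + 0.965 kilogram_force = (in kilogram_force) 1.398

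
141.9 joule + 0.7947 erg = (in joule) 141.9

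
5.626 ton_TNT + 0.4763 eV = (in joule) 2.354e+10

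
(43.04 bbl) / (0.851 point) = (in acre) 5.632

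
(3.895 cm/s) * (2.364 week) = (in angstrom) 5.569e+14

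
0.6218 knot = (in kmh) 1.152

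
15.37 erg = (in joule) 1.537e-06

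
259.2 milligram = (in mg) 259.2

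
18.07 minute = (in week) 0.001793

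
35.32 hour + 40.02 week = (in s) 2.433e+07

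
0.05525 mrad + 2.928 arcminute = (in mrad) 0.907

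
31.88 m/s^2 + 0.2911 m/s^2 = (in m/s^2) 32.17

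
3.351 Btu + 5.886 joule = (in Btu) 3.357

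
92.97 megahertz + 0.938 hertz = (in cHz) 9.297e+09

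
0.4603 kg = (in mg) 4.603e+05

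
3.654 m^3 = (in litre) 3654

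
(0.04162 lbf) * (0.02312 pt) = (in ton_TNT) 3.609e-16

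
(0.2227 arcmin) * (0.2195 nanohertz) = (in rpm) 1.358e-13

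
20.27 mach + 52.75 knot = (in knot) 1.347e+04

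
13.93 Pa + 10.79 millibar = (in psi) 0.1585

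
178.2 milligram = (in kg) 0.0001782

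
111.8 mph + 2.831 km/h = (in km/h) 182.8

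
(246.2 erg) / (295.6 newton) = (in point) 0.0002361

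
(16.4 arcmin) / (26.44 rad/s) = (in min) 3.007e-06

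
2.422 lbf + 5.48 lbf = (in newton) 35.15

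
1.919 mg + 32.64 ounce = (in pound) 2.04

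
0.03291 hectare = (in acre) 0.08132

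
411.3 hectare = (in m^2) 4.113e+06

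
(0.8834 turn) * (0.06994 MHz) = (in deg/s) 2.224e+07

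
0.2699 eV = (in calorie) 1.034e-20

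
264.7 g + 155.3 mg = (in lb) 0.5839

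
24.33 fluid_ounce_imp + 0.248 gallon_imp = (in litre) 1.819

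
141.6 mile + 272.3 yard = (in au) 1.525e-06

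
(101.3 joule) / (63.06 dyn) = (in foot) 5.27e+05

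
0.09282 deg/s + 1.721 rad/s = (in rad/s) 1.723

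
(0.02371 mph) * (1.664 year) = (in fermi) 5.562e+20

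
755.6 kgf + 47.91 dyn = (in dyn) 7.41e+08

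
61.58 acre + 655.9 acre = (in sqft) 3.125e+07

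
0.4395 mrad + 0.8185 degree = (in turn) 0.002344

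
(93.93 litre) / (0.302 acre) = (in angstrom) 7.686e+05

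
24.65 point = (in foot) 0.02853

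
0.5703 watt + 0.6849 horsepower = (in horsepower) 0.6857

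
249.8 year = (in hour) 2.188e+06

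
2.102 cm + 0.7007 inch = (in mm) 38.82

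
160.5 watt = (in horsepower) 0.2152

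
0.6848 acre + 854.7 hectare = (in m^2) 8.55e+06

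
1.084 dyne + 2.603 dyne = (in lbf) 8.289e-06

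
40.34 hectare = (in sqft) 4.342e+06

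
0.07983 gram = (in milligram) 79.83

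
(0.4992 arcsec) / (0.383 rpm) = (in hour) 1.676e-08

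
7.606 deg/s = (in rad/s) 0.1327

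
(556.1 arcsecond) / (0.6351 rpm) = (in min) 0.0006756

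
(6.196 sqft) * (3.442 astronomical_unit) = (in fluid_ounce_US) 1.002e+16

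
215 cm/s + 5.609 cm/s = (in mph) 4.935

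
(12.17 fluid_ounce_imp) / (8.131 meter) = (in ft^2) 0.0004578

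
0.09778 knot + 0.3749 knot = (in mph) 0.544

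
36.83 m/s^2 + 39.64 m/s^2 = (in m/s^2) 76.47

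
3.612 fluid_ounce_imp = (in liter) 0.1026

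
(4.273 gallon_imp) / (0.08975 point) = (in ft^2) 6604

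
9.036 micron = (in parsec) 2.928e-22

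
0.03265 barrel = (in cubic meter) 0.005191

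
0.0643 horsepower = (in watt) 47.95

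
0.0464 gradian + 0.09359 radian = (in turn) 0.01501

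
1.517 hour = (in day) 0.06321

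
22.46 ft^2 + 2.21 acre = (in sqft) 9.629e+04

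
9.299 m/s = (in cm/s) 929.9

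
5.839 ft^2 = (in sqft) 5.839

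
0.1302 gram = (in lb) 0.000287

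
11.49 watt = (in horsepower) 0.01541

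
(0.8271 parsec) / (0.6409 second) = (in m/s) 3.982e+16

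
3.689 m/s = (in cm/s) 368.9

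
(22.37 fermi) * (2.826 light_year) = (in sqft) 6438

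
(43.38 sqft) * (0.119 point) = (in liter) 0.1692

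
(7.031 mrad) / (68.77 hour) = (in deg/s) 1.627e-06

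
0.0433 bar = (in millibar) 43.3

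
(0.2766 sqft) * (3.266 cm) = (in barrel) 0.005279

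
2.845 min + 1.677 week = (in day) 11.74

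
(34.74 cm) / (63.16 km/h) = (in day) 2.292e-07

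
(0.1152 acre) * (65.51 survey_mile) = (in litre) 4.915e+10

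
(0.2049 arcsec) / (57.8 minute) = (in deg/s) 1.641e-08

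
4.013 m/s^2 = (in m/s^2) 4.013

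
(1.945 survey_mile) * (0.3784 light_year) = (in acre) 2.769e+15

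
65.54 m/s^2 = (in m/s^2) 65.54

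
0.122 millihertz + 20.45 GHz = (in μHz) 2.045e+16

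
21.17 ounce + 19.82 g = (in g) 620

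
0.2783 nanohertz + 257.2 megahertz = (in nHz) 2.572e+17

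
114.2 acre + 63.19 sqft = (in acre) 114.2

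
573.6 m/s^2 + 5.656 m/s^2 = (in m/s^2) 579.3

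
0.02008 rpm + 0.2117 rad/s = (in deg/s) 12.25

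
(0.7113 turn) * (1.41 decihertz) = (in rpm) 6.018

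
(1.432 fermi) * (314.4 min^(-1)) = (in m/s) 7.504e-15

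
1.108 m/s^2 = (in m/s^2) 1.108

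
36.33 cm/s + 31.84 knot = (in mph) 37.45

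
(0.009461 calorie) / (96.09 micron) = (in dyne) 4.12e+07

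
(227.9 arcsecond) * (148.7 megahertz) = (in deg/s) 9.414e+06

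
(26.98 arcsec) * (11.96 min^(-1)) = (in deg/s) 0.001494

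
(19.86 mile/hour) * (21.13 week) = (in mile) 7.05e+04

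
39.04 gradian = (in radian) 0.6132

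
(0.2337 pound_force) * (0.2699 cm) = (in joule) 0.002806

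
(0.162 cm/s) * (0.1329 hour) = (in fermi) 7.751e+14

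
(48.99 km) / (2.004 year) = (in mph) 0.001734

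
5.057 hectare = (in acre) 12.5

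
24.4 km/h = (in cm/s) 677.8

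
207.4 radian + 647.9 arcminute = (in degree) 1.189e+04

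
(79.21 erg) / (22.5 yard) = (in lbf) 8.655e-08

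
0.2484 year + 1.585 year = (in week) 95.6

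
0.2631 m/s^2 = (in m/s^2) 0.2631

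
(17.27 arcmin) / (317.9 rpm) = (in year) 4.785e-12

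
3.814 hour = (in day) 0.1589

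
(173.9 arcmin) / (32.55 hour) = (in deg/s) 2.473e-05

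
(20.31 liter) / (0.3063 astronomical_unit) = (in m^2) 4.432e-13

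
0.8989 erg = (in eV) 5.61e+11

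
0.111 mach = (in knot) 73.47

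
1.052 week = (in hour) 176.7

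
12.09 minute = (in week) 0.001199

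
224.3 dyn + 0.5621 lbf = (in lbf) 0.5626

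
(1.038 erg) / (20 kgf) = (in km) 5.292e-13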